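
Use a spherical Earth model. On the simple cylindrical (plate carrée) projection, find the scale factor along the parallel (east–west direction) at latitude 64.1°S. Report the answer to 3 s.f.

2.29

For the equirectangular projection with φ₀ = 0 (plate carrée), h = 1 along meridians and k = sec φ along parallels.
k = 1/cos 64.1° = 1/0.4368 = 2.289.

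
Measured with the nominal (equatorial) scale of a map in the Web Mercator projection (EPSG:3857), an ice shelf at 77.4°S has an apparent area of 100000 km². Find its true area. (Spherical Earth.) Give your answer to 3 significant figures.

4760 km²

For Mercator, h = k = sec φ (a conformal cylindrical projection has a single point scale, 1/cos φ).
Areal scale = k² = sec²φ = 1/cos²(77.4°) = 1/0.2181² = 21.01.
True area = apparent / (areal scale) = 100000 / 21.01 ≈ 4760 km².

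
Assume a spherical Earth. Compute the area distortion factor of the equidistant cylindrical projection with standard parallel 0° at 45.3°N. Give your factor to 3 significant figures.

For the equirectangular projection with φ₀ = 0 (plate carrée), h = 1 along meridians and k = sec φ along parallels.
Areal scale = h·k = 1 × sec φ; at 45.3°, h = 1.000, k = 1.422, so h·k = 1.422.

1.42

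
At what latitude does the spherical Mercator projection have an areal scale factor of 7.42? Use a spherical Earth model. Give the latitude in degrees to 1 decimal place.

Mercator areal scale is sec²φ.
sec²φ = 7.42  ⇒  cos²φ = 0.1348  ⇒  cos φ = 0.3671.
φ = arccos(0.3671) ≈ 68.5°.

68.5°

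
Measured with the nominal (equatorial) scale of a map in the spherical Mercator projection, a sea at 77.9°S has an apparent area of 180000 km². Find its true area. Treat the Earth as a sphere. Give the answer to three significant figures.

For Mercator, h = k = sec φ (a conformal cylindrical projection has a single point scale, 1/cos φ).
Areal scale = k² = sec²φ = 1/cos²(77.9°) = 1/0.2096² = 22.76.
True area = apparent / (areal scale) = 180000 / 22.76 ≈ 7910 km².

7910 km²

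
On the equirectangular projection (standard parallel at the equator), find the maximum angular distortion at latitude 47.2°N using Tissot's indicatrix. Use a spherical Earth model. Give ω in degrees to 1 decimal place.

22.0°

Plate carrée maps x = Rλ, y = Rφ. The meridian scale is h = 1 and the parallel scale is k = 1/cos φ = sec φ.
At 47.2°: h = 1.000, k = 1.472; principal scales a = 1.472, b = 1.000.
sin(ω/2) = (a − b)/(a + b) = 0.4718/2.472 = 0.1909, so ω = 2 arcsin(0.1909) ≈ 22.0°.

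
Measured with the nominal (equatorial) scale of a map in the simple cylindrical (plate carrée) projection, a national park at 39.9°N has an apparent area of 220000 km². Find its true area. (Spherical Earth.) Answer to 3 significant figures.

In the plate carrée (x = Rλ, y = Rφ), meridians are true-scale (h = 1) and parallels are stretched by k = sec φ.
Areal scale = h·k = 1 × sec φ; at 39.9°, h = 1.000, k = 1.304, so h·k = 1.304.
True area = apparent / (areal scale) = 220000 / 1.304 ≈ 169000 km².

169000 km²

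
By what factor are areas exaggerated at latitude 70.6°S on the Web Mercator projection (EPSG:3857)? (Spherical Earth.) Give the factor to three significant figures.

The Mercator projection is conformal; its linear scale factor is the same in every direction and equals sec φ = 1/cos φ.
Areal scale = k² = sec²φ = 1/cos²(70.6°) = 1/0.3322² = 9.064.

9.06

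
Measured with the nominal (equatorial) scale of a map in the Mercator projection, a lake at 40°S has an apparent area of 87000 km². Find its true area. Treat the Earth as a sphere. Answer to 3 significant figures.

For Mercator, h = k = sec φ (a conformal cylindrical projection has a single point scale, 1/cos φ).
Areal scale = k² = sec²φ = 1/cos²(40°) = 1/0.7660² = 1.704.
True area = apparent / (areal scale) = 87000 / 1.704 ≈ 51100 km².

51100 km²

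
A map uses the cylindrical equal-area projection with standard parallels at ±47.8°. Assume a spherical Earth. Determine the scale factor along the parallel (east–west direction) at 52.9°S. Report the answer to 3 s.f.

For cylindrical equal-area with standard parallel φ₀, h = cos φ / cos φ₀ and k = cos φ₀ / cos φ, so h·k = 1.
k = cos 47.8° / cos 52.9° = 0.6717/0.6032 = 1.114.

1.11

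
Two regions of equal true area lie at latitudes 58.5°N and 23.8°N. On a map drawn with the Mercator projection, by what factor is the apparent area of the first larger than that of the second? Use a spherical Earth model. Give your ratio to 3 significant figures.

3.07

Mercator areal scale is sec²φ.
At 58.5°: sec²(58.5°) = 1/0.5225² = 3.663.
At 23.8°: sec²(23.8°) = 1/0.9150² = 1.195.
Ratio = 3.663/1.195 = cos²(23.8°)/cos²(58.5°) ≈ 3.07.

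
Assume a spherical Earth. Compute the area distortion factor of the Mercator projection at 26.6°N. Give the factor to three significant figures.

1.25

Mercator is conformal, so the point scale is isotropic: h = k = sec φ = 1/cos φ.
Areal scale = k² = sec²φ = 1/cos²(26.6°) = 1/0.8942² = 1.251.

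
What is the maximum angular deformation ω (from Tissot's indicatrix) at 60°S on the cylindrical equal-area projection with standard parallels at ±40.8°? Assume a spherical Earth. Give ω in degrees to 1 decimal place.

46.2°

A cylindrical equal-area projection with standard parallel φ₀ has meridian scale h = cos φ / cos φ₀ and parallel scale k = cos φ₀ / cos φ (so areas are preserved, h·k = 1).
At 60°: h = 0.6605, k = 1.514; principal scales a = 1.514, b = 0.6605.
sin(ω/2) = (a − b)/(a + b) = 0.8535/2.174 = 0.3925, so ω = 2 arcsin(0.3925) ≈ 46.2°.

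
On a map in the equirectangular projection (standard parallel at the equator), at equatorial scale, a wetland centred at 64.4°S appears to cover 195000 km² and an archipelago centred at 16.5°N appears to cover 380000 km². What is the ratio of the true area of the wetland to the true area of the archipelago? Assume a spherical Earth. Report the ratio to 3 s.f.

0.231

On the plate carrée, areal scale = h·k = 1 × sec φ, so true area = apparent × cos φ.
True area of wetland: 195000 × cos(64.4°) = 195000 × 0.4321 = 84260 km².
True area of archipelago: 380000 × cos(16.5°) = 380000 × 0.9588 = 364400 km².
Ratio = 84260 / 364400 ≈ 0.231.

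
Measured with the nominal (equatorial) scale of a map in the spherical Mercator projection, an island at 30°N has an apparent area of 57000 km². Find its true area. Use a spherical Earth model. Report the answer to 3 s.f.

The Mercator projection is conformal; its linear scale factor is the same in every direction and equals sec φ = 1/cos φ.
Areal scale = k² = sec²φ = 1/cos²(30°) = 1/0.8660² = 1.333.
True area = apparent / (areal scale) = 57000 / 1.333 ≈ 42800 km².

42800 km²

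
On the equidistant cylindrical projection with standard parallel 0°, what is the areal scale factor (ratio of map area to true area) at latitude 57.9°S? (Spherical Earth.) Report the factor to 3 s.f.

For the equirectangular projection with φ₀ = 0 (plate carrée), h = 1 along meridians and k = sec φ along parallels.
Areal scale = h·k = 1 × sec φ; at 57.9°, h = 1.000, k = 1.882, so h·k = 1.882.

1.88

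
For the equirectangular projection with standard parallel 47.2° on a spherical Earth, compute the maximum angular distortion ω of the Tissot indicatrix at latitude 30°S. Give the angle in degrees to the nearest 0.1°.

The equidistant cylindrical projection with φ₀ = 47.2° has h = 1 (meridians true) and k = cos φ₀ / cos φ along parallels.
At 30°: h = 1.000, k = 0.7846; principal scales a = 1.000, b = 0.7846.
sin(ω/2) = (a − b)/(a + b) = 0.2154/1.785 = 0.1207, so ω = 2 arcsin(0.1207) ≈ 13.9°.

13.9°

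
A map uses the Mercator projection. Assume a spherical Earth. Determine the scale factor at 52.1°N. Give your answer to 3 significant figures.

1.63

Mercator is conformal, so the point scale is isotropic: h = k = sec φ = 1/cos φ.
k = 1/cos 52.1° = 1/0.6143 = 1.628.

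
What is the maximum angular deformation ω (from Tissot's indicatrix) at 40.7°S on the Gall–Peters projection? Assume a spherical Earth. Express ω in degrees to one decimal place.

8.0°

Gall–Peters is a cylindrical equal-area projection with standard parallels at ±45°. For cylindrical equal-area with standard parallel φ₀, h = cos φ / cos φ₀ and k = cos φ₀ / cos φ, so h·k = 1.
At 40.7°: h = 1.072, k = 0.9327; principal scales a = 1.072, b = 0.9327.
sin(ω/2) = (a − b)/(a + b) = 0.1395/2.005 = 0.06957, so ω = 2 arcsin(0.06957) ≈ 8.0°.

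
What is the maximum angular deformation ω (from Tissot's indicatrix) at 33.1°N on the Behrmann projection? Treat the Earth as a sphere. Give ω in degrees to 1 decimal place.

3.8°

The Behrmann projection is cylindrical equal-area with φ₀ = 30°. Cylindrical equal-area (φ₀ = 30°): h = cos φ / cos 30° along meridians, k = cos 30° / cos φ along parallels; h·k = 1.
At 33.1°: h = 0.9673, k = 1.034; principal scales a = 1.034, b = 0.9673.
sin(ω/2) = (a − b)/(a + b) = 0.06648/2.001 = 0.03322, so ω = 2 arcsin(0.03322) ≈ 3.8°.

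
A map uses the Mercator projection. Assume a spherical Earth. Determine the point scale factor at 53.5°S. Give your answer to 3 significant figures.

1.68

For Mercator, h = k = sec φ (a conformal cylindrical projection has a single point scale, 1/cos φ).
k = 1/cos 53.5° = 1/0.5948 = 1.681.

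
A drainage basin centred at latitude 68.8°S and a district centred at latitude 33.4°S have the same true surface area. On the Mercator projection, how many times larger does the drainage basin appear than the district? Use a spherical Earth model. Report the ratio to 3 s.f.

Mercator areal scale is sec²φ.
At 68.8°: sec²(68.8°) = 1/0.3616² = 7.647.
At 33.4°: sec²(33.4°) = 1/0.8348² = 1.435.
Ratio = 7.647/1.435 = cos²(33.4°)/cos²(68.8°) ≈ 5.33.

5.33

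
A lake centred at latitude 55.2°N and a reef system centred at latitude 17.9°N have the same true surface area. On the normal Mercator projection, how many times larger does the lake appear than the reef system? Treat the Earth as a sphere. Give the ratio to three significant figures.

2.78

Mercator areal scale is sec²φ.
At 55.2°: sec²(55.2°) = 1/0.5707² = 3.070.
At 17.9°: sec²(17.9°) = 1/0.9516² = 1.104.
Ratio = 3.070/1.104 = cos²(17.9°)/cos²(55.2°) ≈ 2.78.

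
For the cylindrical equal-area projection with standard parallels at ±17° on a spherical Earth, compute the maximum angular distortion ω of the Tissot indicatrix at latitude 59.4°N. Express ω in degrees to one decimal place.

Cylindrical equal-area (φ₀ = 17°): h = cos φ / cos 17° along meridians, k = cos 17° / cos φ along parallels; h·k = 1.
At 59.4°: h = 0.5323, k = 1.879; principal scales a = 1.879, b = 0.5323.
sin(ω/2) = (a − b)/(a + b) = 1.346/2.411 = 0.5584, so ω = 2 arcsin(0.5584) ≈ 67.9°.

67.9°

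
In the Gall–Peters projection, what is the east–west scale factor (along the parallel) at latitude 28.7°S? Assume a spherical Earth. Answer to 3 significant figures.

0.806

Gall–Peters is a cylindrical equal-area projection with standard parallels at ±45°. A cylindrical equal-area projection with standard parallel φ₀ has meridian scale h = cos φ / cos φ₀ and parallel scale k = cos φ₀ / cos φ (so areas are preserved, h·k = 1).
k = cos 45° / cos 28.7° = 0.7071/0.8771 = 0.8061.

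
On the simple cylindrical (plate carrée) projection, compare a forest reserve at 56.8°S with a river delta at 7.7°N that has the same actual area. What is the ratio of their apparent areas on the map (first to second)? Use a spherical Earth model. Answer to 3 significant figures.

Plate carrée maps x = Rλ, y = Rφ. The meridian scale is h = 1 and the parallel scale is k = 1/cos φ = sec φ.
Areal scale at 56.8°: h·k = 1.000 × 1.826 = 1.826.
Areal scale at 7.7°: h·k = 1.000 × 1.009 = 1.009.
Ratio = 1.826/1.009 ≈ 1.81.

1.81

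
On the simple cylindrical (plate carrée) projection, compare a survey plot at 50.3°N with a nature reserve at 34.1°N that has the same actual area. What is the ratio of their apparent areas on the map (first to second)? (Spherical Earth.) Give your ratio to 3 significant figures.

1.30

For the equirectangular projection with φ₀ = 0 (plate carrée), h = 1 along meridians and k = sec φ along parallels.
Areal scale at 50.3°: h·k = 1.000 × 1.566 = 1.566.
Areal scale at 34.1°: h·k = 1.000 × 1.208 = 1.208.
Ratio = 1.566/1.208 ≈ 1.30.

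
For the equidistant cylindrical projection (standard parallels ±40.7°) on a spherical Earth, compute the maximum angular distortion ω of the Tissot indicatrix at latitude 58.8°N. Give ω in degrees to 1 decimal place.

21.7°

The equidistant cylindrical projection with φ₀ = 40.7° has h = 1 (meridians true) and k = cos φ₀ / cos φ along parallels.
At 58.8°: h = 1.000, k = 1.464; principal scales a = 1.464, b = 1.000.
sin(ω/2) = (a − b)/(a + b) = 0.4635/2.464 = 0.1881, so ω = 2 arcsin(0.1881) ≈ 21.7°.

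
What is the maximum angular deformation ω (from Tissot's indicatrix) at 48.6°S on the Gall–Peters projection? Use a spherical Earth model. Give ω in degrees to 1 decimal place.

Gall–Peters is a cylindrical equal-area projection with standard parallels at ±45°. A cylindrical equal-area projection with standard parallel φ₀ has meridian scale h = cos φ / cos φ₀ and parallel scale k = cos φ₀ / cos φ (so areas are preserved, h·k = 1).
At 48.6°: h = 0.9352, k = 1.069; principal scales a = 1.069, b = 0.9352.
sin(ω/2) = (a − b)/(a + b) = 0.1340/2.004 = 0.06686, so ω = 2 arcsin(0.06686) ≈ 7.7°.

7.7°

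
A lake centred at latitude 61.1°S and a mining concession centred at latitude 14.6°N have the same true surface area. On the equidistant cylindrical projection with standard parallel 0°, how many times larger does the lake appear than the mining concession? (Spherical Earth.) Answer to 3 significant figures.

2.00

In the plate carrée (x = Rλ, y = Rφ), meridians are true-scale (h = 1) and parallels are stretched by k = sec φ.
Areal scale at 61.1°: h·k = 1.000 × 2.069 = 2.069.
Areal scale at 14.6°: h·k = 1.000 × 1.033 = 1.033.
Ratio = 2.069/1.033 ≈ 2.00.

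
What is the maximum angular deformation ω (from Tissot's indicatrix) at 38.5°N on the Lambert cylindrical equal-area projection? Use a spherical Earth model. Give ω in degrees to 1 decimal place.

The Lambert cylindrical equal-area projection is the cylindrical equal-area projection with its standard parallel at the equator (φ₀ = 0). For cylindrical equal-area with standard parallel φ₀, h = cos φ / cos φ₀ and k = cos φ₀ / cos φ, so h·k = 1.
At 38.5°: h = 0.7826, k = 1.278; principal scales a = 1.278, b = 0.7826.
sin(ω/2) = (a − b)/(a + b) = 0.4952/2.060 = 0.2403, so ω = 2 arcsin(0.2403) ≈ 27.8°.

27.8°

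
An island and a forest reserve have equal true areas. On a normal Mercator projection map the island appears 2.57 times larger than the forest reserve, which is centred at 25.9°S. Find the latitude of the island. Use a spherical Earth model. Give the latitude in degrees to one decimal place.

55.9°

For equal true areas on Mercator, apparent areas scale as sec²φ, so the ratio is cos²φ₂ / cos²φ₁.
cos²φ₂ / cos²φ₁ = 2.57  ⇒  cos φ₁ = cos 25.9° / √2.57 = 0.8996/1.603 = 0.5611.
φ₁ = arccos(0.5611) ≈ 55.9°.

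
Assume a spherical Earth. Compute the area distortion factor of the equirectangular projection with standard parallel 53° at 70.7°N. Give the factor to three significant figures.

The equidistant cylindrical projection with φ₀ = 53° has h = 1 (meridians true) and k = cos φ₀ / cos φ along parallels.
Areal scale = h·k = 1 × cos φ₀ / cos φ; at 70.7°, h = 1.000, k = 1.821, so h·k = 1.821.

1.82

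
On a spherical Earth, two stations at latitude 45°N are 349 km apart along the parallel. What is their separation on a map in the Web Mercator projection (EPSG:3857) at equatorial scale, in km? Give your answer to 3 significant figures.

494 km

The Mercator projection is conformal; its linear scale factor is the same in every direction and equals sec φ = 1/cos φ.
Along the parallel, k = sec 45° = 1/0.7071 = 1.414.
Map distance = 349 × 1.414 ≈ 494 km.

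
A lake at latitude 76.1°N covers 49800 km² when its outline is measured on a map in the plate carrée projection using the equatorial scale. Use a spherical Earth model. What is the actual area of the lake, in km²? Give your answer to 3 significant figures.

Plate carrée maps x = Rλ, y = Rφ. The meridian scale is h = 1 and the parallel scale is k = 1/cos φ = sec φ.
Areal scale = h·k = 1 × sec φ; at 76.1°, h = 1.000, k = 4.163, so h·k = 4.163.
True area = apparent / (areal scale) = 49800 / 4.163 ≈ 12000 km².

12000 km²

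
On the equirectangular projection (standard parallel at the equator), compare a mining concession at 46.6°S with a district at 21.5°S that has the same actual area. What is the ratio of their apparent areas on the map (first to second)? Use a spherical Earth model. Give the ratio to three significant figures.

1.35

Plate carrée maps x = Rλ, y = Rφ. The meridian scale is h = 1 and the parallel scale is k = 1/cos φ = sec φ.
Areal scale at 46.6°: h·k = 1.000 × 1.455 = 1.455.
Areal scale at 21.5°: h·k = 1.000 × 1.075 = 1.075.
Ratio = 1.455/1.075 ≈ 1.35.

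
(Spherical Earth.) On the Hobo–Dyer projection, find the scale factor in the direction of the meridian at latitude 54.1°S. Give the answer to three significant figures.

0.739

Hobo–Dyer is a cylindrical equal-area projection with standard parallels at ±37.5°. Cylindrical equal-area (φ₀ = 37.5°): h = cos φ / cos 37.5° along meridians, k = cos 37.5° / cos φ along parallels; h·k = 1.
h = cos 54.1° / cos 37.5° = 0.5864/0.7934 = 0.7391.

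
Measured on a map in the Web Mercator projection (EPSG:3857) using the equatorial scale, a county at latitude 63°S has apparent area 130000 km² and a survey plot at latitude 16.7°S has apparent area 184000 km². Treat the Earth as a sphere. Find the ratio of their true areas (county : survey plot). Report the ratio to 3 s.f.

On Mercator the areal scale is sec²φ, so true area = apparent × cos²φ.
True area of county: 130000 × cos²(63°) = 130000 × 0.2061 = 26790 km².
True area of survey plot: 184000 × cos²(16.7°) = 184000 × 0.9174 = 168800 km².
Ratio = 26790 / 168800 ≈ 0.159.

0.159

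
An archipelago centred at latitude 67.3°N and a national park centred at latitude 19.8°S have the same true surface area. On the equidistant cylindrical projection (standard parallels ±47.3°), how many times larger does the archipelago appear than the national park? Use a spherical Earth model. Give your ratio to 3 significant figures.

In the equirectangular projection with standard parallel φ₀ = 47.3° (x = Rλ cos φ₀, y = Rφ), meridians are true-scale (h = 1) and the parallel scale is k = cos φ₀ / cos φ.
Areal scale at 67.3°: h·k = 1.000 × 1.757 = 1.757.
Areal scale at 19.8°: h·k = 1.000 × 0.7208 = 0.7208.
Ratio = 1.757/0.7208 ≈ 2.44.

2.44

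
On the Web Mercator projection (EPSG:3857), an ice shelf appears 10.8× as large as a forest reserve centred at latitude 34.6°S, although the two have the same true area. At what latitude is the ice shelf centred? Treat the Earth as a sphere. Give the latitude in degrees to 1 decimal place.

75.5°

On Mercator, (apparent₁)/(apparent₂) = sec²φ₁ / sec²φ₂ when true areas are equal.
cos²φ₂ / cos²φ₁ = 10.8  ⇒  cos φ₁ = cos 34.6° / √10.8 = 0.8231/3.286 = 0.2505.
φ₁ = arccos(0.2505) ≈ 75.5°.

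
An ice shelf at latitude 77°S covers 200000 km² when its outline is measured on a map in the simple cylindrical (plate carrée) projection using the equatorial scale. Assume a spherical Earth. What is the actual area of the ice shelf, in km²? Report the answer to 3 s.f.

In the plate carrée (x = Rλ, y = Rφ), meridians are true-scale (h = 1) and parallels are stretched by k = sec φ.
Areal scale = h·k = 1 × sec φ; at 77°, h = 1.000, k = 4.445, so h·k = 4.445.
True area = apparent / (areal scale) = 200000 / 4.445 ≈ 45000 km².

45000 km²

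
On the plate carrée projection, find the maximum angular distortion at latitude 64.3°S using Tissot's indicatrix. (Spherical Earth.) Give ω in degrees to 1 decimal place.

For the equirectangular projection with φ₀ = 0 (plate carrée), h = 1 along meridians and k = sec φ along parallels.
At 64.3°: h = 1.000, k = 2.306; principal scales a = 2.306, b = 1.000.
sin(ω/2) = (a − b)/(a + b) = 1.306/3.306 = 0.3950, so ω = 2 arcsin(0.3950) ≈ 46.5°.

46.5°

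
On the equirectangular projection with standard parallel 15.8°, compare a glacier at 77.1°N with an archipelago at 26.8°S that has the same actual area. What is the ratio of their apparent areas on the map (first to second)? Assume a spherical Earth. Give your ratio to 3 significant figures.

The equidistant cylindrical projection with φ₀ = 15.8° has h = 1 (meridians true) and k = cos φ₀ / cos φ along parallels.
Areal scale at 77.1°: h·k = 1.000 × 4.310 = 4.310.
Areal scale at 26.8°: h·k = 1.000 × 1.078 = 1.078.
Ratio = 4.310/1.078 ≈ 4.00.

4.00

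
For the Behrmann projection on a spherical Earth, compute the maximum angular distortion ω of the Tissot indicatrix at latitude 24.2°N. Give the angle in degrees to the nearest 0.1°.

5.9°

The Behrmann projection is cylindrical equal-area with φ₀ = 30°. A cylindrical equal-area projection with standard parallel φ₀ has meridian scale h = cos φ / cos φ₀ and parallel scale k = cos φ₀ / cos φ (so areas are preserved, h·k = 1).
At 24.2°: h = 1.053, k = 0.9495; principal scales a = 1.053, b = 0.9495.
sin(ω/2) = (a − b)/(a + b) = 0.1038/2.003 = 0.05181, so ω = 2 arcsin(0.05181) ≈ 5.9°.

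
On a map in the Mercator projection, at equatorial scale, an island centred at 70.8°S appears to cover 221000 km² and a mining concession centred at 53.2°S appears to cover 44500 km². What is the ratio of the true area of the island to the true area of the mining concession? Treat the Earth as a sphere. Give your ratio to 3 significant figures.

1.50

On Mercator the areal scale is sec²φ, so true area = apparent × cos²φ.
True area of island: 221000 × cos²(70.8°) = 221000 × 0.1082 = 23900 km².
True area of mining concession: 44500 × cos²(53.2°) = 44500 × 0.3588 = 15970 km².
Ratio = 23900 / 15970 ≈ 1.50.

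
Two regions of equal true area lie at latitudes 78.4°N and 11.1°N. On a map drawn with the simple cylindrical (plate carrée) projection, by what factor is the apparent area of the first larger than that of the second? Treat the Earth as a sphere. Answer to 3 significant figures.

4.88

Plate carrée maps x = Rλ, y = Rφ. The meridian scale is h = 1 and the parallel scale is k = 1/cos φ = sec φ.
Areal scale at 78.4°: h·k = 1.000 × 4.973 = 4.973.
Areal scale at 11.1°: h·k = 1.000 × 1.019 = 1.019.
Ratio = 4.973/1.019 ≈ 4.88.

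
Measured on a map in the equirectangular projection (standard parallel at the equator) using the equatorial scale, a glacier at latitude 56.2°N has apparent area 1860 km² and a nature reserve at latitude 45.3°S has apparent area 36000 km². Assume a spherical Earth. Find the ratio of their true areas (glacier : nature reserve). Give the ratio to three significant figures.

Plate carrée has h = 1 and k = sec φ, giving areal scale sec φ; true area = (apparent area) · cos φ.
True area of glacier: 1860 × cos(56.2°) = 1860 × 0.5563 = 1035 km².
True area of nature reserve: 36000 × cos(45.3°) = 36000 × 0.7034 = 25320 km².
Ratio = 1035 / 25320 ≈ 0.0409.

0.0409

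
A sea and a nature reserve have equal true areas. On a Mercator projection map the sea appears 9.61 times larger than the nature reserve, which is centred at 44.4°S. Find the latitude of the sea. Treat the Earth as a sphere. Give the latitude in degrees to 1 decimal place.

76.7°

Mercator areal scale is sec²φ, so apparent-area ratio = sec²φ₁ / sec²φ₂ = cos²φ₂ / cos²φ₁.
cos²φ₂ / cos²φ₁ = 9.61  ⇒  cos φ₁ = cos 44.4° / √9.61 = 0.7145/3.100 = 0.2305.
φ₁ = arccos(0.2305) ≈ 76.7°.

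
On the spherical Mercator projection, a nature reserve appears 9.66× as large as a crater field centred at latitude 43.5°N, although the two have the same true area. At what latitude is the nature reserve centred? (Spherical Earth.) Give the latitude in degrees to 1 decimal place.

On Mercator, (apparent₁)/(apparent₂) = sec²φ₁ / sec²φ₂ when true areas are equal.
cos²φ₂ / cos²φ₁ = 9.66  ⇒  cos φ₁ = cos 43.5° / √9.66 = 0.7254/3.108 = 0.2334.
φ₁ = arccos(0.2334) ≈ 76.5°.

76.5°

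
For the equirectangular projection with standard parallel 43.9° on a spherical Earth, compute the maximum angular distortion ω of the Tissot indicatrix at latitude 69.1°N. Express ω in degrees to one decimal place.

In the equirectangular projection with standard parallel φ₀ = 43.9° (x = Rλ cos φ₀, y = Rφ), meridians are true-scale (h = 1) and the parallel scale is k = cos φ₀ / cos φ.
At 69.1°: h = 1.000, k = 2.020; principal scales a = 2.020, b = 1.000.
sin(ω/2) = (a − b)/(a + b) = 1.020/3.020 = 0.3377, so ω = 2 arcsin(0.3377) ≈ 39.5°.

39.5°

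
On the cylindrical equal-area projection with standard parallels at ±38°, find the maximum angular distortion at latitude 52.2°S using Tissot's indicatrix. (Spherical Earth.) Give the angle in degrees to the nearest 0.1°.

A cylindrical equal-area projection with standard parallel φ₀ has meridian scale h = cos φ / cos φ₀ and parallel scale k = cos φ₀ / cos φ (so areas are preserved, h·k = 1).
At 52.2°: h = 0.7778, k = 1.286; principal scales a = 1.286, b = 0.7778.
sin(ω/2) = (a − b)/(a + b) = 0.5079/2.063 = 0.2461, so ω = 2 arcsin(0.2461) ≈ 28.5°.

28.5°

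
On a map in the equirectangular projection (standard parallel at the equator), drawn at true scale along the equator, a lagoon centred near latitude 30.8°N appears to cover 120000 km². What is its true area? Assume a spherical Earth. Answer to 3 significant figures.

In the plate carrée (x = Rλ, y = Rφ), meridians are true-scale (h = 1) and parallels are stretched by k = sec φ.
Areal scale = h·k = 1 × sec φ; at 30.8°, h = 1.000, k = 1.164, so h·k = 1.164.
True area = apparent / (areal scale) = 120000 / 1.164 ≈ 103000 km².

103000 km²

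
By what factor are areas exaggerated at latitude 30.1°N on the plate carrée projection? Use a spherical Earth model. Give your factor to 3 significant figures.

For the equirectangular projection with φ₀ = 0 (plate carrée), h = 1 along meridians and k = sec φ along parallels.
Areal scale = h·k = 1 × sec φ; at 30.1°, h = 1.000, k = 1.156, so h·k = 1.156.

1.16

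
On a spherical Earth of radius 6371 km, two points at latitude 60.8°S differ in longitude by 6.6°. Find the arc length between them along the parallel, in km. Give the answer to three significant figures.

Arc length along a parallel = R cos φ · Δλ (with Δλ in radians).
= 6371 × cos 60.8° × (6.6° × π/180) = 6371 × 0.4879 × 0.1152 ≈ 358 km.

358 km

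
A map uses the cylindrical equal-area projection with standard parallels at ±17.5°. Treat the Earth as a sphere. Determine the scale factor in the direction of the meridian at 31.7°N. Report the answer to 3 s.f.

0.892

Cylindrical equal-area (φ₀ = 17.5°): h = cos φ / cos 17.5° along meridians, k = cos 17.5° / cos φ along parallels; h·k = 1.
h = cos 31.7° / cos 17.5° = 0.8508/0.9537 = 0.8921.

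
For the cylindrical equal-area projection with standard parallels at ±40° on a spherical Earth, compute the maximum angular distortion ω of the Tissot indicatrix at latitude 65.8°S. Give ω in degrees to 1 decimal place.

67.4°

Cylindrical equal-area (φ₀ = 40°): h = cos φ / cos 40° along meridians, k = cos 40° / cos φ along parallels; h·k = 1.
At 65.8°: h = 0.5351, k = 1.869; principal scales a = 1.869, b = 0.5351.
sin(ω/2) = (a − b)/(a + b) = 1.334/2.404 = 0.5548, so ω = 2 arcsin(0.5548) ≈ 67.4°.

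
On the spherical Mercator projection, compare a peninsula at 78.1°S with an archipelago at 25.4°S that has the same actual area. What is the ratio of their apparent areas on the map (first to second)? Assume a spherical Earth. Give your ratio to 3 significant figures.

19.2

On Mercator, area is exaggerated by sec²φ = 1/cos²φ.
At 78.1°: sec²(78.1°) = 1/0.2062² = 23.52.
At 25.4°: sec²(25.4°) = 1/0.9033² = 1.225.
Ratio = 23.52/1.225 = cos²(25.4°)/cos²(78.1°) ≈ 19.2.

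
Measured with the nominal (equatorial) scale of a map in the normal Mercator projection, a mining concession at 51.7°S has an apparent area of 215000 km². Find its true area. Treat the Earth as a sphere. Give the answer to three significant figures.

The Mercator projection is conformal; its linear scale factor is the same in every direction and equals sec φ = 1/cos φ.
Areal scale = k² = sec²φ = 1/cos²(51.7°) = 1/0.6198² = 2.603.
True area = apparent / (areal scale) = 215000 / 2.603 ≈ 82600 km².

82600 km²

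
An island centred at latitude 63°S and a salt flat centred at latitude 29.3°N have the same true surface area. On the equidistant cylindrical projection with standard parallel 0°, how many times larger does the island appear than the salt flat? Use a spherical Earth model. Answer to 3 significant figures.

1.92

Plate carrée maps x = Rλ, y = Rφ. The meridian scale is h = 1 and the parallel scale is k = 1/cos φ = sec φ.
Areal scale at 63°: h·k = 1.000 × 2.203 = 2.203.
Areal scale at 29.3°: h·k = 1.000 × 1.147 = 1.147.
Ratio = 2.203/1.147 ≈ 1.92.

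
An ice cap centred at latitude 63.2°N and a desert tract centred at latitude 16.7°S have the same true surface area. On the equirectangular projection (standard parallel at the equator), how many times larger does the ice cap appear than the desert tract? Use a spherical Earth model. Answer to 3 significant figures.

2.12

For the equirectangular projection with φ₀ = 0 (plate carrée), h = 1 along meridians and k = sec φ along parallels.
Areal scale at 63.2°: h·k = 1.000 × 2.218 = 2.218.
Areal scale at 16.7°: h·k = 1.000 × 1.044 = 1.044.
Ratio = 2.218/1.044 ≈ 2.12.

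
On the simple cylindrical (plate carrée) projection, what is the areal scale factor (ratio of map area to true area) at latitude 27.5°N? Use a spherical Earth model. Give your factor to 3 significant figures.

1.13

Plate carrée maps x = Rλ, y = Rφ. The meridian scale is h = 1 and the parallel scale is k = 1/cos φ = sec φ.
Areal scale = h·k = 1 × sec φ; at 27.5°, h = 1.000, k = 1.127, so h·k = 1.127.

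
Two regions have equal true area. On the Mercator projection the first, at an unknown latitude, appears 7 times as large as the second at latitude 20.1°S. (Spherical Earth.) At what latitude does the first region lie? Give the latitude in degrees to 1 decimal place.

For equal true areas on Mercator, apparent areas scale as sec²φ, so the ratio is cos²φ₂ / cos²φ₁.
cos²φ₂ / cos²φ₁ = 7  ⇒  cos φ₁ = cos 20.1° / √7 = 0.9391/2.646 = 0.3549.
φ₁ = arccos(0.3549) ≈ 69.2°.

69.2°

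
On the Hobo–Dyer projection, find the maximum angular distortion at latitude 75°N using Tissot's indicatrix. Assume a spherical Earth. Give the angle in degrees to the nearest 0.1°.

Hobo–Dyer is a cylindrical equal-area projection with standard parallels at ±37.5°. A cylindrical equal-area projection with standard parallel φ₀ has meridian scale h = cos φ / cos φ₀ and parallel scale k = cos φ₀ / cos φ (so areas are preserved, h·k = 1).
At 75°: h = 0.3262, k = 3.065; principal scales a = 3.065, b = 0.3262.
sin(ω/2) = (a − b)/(a + b) = 2.739/3.392 = 0.8076, so ω = 2 arcsin(0.8076) ≈ 107.7°.

107.7°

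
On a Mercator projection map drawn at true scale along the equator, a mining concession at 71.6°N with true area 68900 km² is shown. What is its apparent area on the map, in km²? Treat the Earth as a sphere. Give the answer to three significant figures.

692000 km²

For Mercator, h = k = sec φ (a conformal cylindrical projection has a single point scale, 1/cos φ).
Areal scale = k² = sec²φ = 1/cos²(71.6°) = 1/0.3156² = 10.04.
Apparent area = 68900 × 10.04 ≈ 692000 km².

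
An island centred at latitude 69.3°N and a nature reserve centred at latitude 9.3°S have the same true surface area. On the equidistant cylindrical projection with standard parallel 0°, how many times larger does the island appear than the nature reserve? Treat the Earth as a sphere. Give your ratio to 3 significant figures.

2.79

In the plate carrée (x = Rλ, y = Rφ), meridians are true-scale (h = 1) and parallels are stretched by k = sec φ.
Areal scale at 69.3°: h·k = 1.000 × 2.829 = 2.829.
Areal scale at 9.3°: h·k = 1.000 × 1.013 = 1.013.
Ratio = 2.829/1.013 ≈ 2.79.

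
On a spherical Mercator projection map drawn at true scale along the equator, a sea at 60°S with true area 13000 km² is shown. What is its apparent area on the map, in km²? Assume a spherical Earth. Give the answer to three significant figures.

The Mercator projection is conformal; its linear scale factor is the same in every direction and equals sec φ = 1/cos φ.
Areal scale = k² = sec²φ = 1/cos²(60°) = 1/0.5000² = 4.000.
Apparent area = 13000 × 4.000 ≈ 52000 km².

52000 km²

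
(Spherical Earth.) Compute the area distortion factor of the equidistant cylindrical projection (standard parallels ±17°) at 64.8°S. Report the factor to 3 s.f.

2.25

With standard parallel φ₀ = 17°, the equirectangular projection gives x = Rλ cos φ₀, y = Rφ, so h = 1 and k = cos 17° / cos φ.
Areal scale = h·k = 1 × cos φ₀ / cos φ; at 64.8°, h = 1.000, k = 2.246, so h·k = 2.246.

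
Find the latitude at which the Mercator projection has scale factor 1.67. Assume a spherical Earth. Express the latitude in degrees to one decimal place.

53.2°

Mercator scale is k = sec φ = 1/cos φ.
1/cos φ = 1.67  ⇒  cos φ = 0.5988  ⇒  φ = arccos(0.5988) ≈ 53.2°.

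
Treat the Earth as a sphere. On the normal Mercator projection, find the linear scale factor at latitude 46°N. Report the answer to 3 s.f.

The Mercator projection is conformal; its linear scale factor is the same in every direction and equals sec φ = 1/cos φ.
k = 1/cos 46° = 1/0.6947 = 1.440.

1.44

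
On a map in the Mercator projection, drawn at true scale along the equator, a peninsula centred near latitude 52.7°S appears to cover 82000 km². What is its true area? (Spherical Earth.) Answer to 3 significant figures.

30100 km²

The Mercator projection is conformal; its linear scale factor is the same in every direction and equals sec φ = 1/cos φ.
Areal scale = k² = sec²φ = 1/cos²(52.7°) = 1/0.6060² = 2.723.
True area = apparent / (areal scale) = 82000 / 2.723 ≈ 30100 km².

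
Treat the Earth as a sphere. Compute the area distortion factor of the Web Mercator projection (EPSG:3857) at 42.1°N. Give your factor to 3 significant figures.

1.82

For Mercator, h = k = sec φ (a conformal cylindrical projection has a single point scale, 1/cos φ).
Areal scale = k² = sec²φ = 1/cos²(42.1°) = 1/0.7420² = 1.816.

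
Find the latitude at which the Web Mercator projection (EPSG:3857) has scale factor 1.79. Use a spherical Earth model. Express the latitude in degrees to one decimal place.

Mercator scale is k = sec φ = 1/cos φ.
1/cos φ = 1.79  ⇒  cos φ = 0.5587  ⇒  φ = arccos(0.5587) ≈ 56.0°.

56.0°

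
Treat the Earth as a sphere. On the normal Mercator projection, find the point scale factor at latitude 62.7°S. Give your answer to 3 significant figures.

2.18

For Mercator, h = k = sec φ (a conformal cylindrical projection has a single point scale, 1/cos φ).
k = 1/cos 62.7° = 1/0.4586 = 2.180.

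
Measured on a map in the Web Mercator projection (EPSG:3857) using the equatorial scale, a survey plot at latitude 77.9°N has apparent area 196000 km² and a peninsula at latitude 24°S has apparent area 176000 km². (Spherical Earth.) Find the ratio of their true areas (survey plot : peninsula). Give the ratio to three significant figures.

0.0586

Since Mercator area scale is 1/cos²φ, the true area equals the apparent area multiplied by cos²φ.
True area of survey plot: 196000 × cos²(77.9°) = 196000 × 0.04394 = 8612 km².
True area of peninsula: 176000 × cos²(24°) = 176000 × 0.8346 = 146900 km².
Ratio = 8612 / 146900 ≈ 0.0586.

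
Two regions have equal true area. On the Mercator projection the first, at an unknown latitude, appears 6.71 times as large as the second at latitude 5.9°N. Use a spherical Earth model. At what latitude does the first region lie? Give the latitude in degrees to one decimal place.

67.4°

On Mercator, (apparent₁)/(apparent₂) = sec²φ₁ / sec²φ₂ when true areas are equal.
cos²φ₂ / cos²φ₁ = 6.71  ⇒  cos φ₁ = cos 5.9° / √6.71 = 0.9947/2.590 = 0.3840.
φ₁ = arccos(0.3840) ≈ 67.4°.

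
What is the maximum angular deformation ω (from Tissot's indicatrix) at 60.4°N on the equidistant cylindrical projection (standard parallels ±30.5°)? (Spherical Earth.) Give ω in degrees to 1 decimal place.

31.5°

The equidistant cylindrical projection with φ₀ = 30.5° has h = 1 (meridians true) and k = cos φ₀ / cos φ along parallels.
At 60.4°: h = 1.000, k = 1.744; principal scales a = 1.744, b = 1.000.
sin(ω/2) = (a − b)/(a + b) = 0.7444/2.744 = 0.2712, so ω = 2 arcsin(0.2712) ≈ 31.5°.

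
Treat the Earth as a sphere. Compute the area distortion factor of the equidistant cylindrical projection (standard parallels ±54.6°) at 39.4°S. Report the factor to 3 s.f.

With standard parallel φ₀ = 54.6°, the equirectangular projection gives x = Rλ cos φ₀, y = Rφ, so h = 1 and k = cos 54.6° / cos φ.
Areal scale = h·k = 1 × cos φ₀ / cos φ; at 39.4°, h = 1.000, k = 0.7497, so h·k = 0.7497.

0.750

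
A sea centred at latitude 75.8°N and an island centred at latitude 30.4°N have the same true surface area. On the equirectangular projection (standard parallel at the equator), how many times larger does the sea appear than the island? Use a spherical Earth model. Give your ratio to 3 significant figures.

3.52

Plate carrée maps x = Rλ, y = Rφ. The meridian scale is h = 1 and the parallel scale is k = 1/cos φ = sec φ.
Areal scale at 75.8°: h·k = 1.000 × 4.077 = 4.077.
Areal scale at 30.4°: h·k = 1.000 × 1.159 = 1.159.
Ratio = 4.077/1.159 ≈ 3.52.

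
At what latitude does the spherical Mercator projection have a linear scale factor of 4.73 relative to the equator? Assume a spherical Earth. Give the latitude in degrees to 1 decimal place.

77.8°

Mercator scale is k = sec φ = 1/cos φ.
1/cos φ = 4.73  ⇒  cos φ = 0.2114  ⇒  φ = arccos(0.2114) ≈ 77.8°.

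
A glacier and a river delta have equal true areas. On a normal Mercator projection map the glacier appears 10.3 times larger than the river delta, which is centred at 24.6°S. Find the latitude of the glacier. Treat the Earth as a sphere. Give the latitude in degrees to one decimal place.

Mercator areal scale is sec²φ, so apparent-area ratio = sec²φ₁ / sec²φ₂ = cos²φ₂ / cos²φ₁.
cos²φ₂ / cos²φ₁ = 10.3  ⇒  cos φ₁ = cos 24.6° / √10.3 = 0.9092/3.209 = 0.2833.
φ₁ = arccos(0.2833) ≈ 73.5°.

73.5°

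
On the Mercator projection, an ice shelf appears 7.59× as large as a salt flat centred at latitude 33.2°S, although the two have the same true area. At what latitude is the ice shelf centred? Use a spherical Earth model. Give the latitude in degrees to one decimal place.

72.3°

Mercator areal scale is sec²φ, so apparent-area ratio = sec²φ₁ / sec²φ₂ = cos²φ₂ / cos²φ₁.
cos²φ₂ / cos²φ₁ = 7.59  ⇒  cos φ₁ = cos 33.2° / √7.59 = 0.8368/2.755 = 0.3037.
φ₁ = arccos(0.3037) ≈ 72.3°.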